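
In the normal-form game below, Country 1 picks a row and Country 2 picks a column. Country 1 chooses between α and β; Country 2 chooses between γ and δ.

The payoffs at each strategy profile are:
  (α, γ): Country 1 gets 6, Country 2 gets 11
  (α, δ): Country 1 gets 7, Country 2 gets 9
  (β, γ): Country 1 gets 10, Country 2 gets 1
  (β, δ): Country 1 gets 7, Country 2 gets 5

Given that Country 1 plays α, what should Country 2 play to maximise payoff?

Against α, Country 2 earns 11 from γ and 9 from δ.
So γ is the best response.

γ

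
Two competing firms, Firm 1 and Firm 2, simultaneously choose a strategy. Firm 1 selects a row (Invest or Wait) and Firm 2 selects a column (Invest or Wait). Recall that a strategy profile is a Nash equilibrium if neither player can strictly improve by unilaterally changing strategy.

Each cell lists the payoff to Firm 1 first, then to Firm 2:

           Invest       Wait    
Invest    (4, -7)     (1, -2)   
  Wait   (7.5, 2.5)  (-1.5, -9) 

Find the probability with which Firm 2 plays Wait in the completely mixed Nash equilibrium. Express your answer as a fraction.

7/12

Let q be the probability that Firm 2 plays Invest. In a completely mixed equilibrium, Firm 1 must be indifferent between Invest and Wait.
Firm 1's expected payoff from Invest is 4q + (1−q); from Wait it is 7.5q − 1.5(1−q).
Setting these equal: 3q + 1 = 9q − 1.5, so q = 5/12.
Therefore Firm 2 plays Wait with probability 1 − 5/12 = 7/12.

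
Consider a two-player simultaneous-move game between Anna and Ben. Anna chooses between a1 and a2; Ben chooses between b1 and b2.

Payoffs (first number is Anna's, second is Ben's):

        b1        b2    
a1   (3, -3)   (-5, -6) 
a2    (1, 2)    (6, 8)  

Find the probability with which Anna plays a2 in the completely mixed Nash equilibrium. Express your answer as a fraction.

1/3

Let p be the probability that Anna plays a1. In a completely mixed equilibrium, Ben must be indifferent between b1 and b2.
Ben's expected payoff from b1 is −3p + 2(1−p); from b2 it is −6p + 8(1−p).
Setting these equal: −5p + 2 = −14p + 8, so p = 2/3.
Therefore Anna plays a2 with probability 1 − 2/3 = 1/3.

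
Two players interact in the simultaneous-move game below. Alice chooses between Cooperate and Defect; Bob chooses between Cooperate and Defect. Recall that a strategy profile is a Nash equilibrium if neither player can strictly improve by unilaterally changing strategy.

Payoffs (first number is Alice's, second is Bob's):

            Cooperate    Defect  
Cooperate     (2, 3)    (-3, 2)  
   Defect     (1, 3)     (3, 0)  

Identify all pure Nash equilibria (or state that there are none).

(Cooperate, Cooperate): Alice gets 2 ≥ 1 from Defect, and Bob gets 3 ≥ 2 from Defect — Nash equilibrium.
(Cooperate, Defect): Alice prefers Defect (3 > -3); Bob prefers Cooperate (3 > 2) — not an equilibrium.
(Defect, Cooperate): Alice prefers Cooperate (2 > 1) — not an equilibrium.
(Defect, Defect): Bob prefers Cooperate (3 > 0) — not an equilibrium.

(Cooperate, Cooperate)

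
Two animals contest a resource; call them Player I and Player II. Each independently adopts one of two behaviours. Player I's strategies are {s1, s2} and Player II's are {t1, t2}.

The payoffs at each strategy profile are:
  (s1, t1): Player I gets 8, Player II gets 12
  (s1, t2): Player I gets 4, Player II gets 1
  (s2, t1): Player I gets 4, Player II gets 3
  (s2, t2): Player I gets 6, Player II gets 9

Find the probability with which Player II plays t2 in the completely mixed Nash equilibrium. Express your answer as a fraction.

2/3

Let c be the probability that Player II plays t1. In a completely mixed equilibrium, Player I must be indifferent between s1 and s2.
Player I's expected payoff from s1 is 8c + 4(1−c); from s2 it is 4c + 6(1−c).
Setting these equal: 4c + 4 = −2c + 6, so c = 1/3.
Therefore Player II plays t2 with probability 1 − 1/3 = 2/3.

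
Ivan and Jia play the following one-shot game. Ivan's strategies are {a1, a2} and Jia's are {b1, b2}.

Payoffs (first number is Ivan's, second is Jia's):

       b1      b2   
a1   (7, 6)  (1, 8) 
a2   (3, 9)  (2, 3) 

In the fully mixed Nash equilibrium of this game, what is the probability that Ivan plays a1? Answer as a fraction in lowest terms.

3/4

Let x be the probability that Ivan plays a1. In a completely mixed equilibrium, Jia must be indifferent between b1 and b2.
Jia's expected payoff from b1 is 6x + 9(1−x); from b2 it is 8x + 3(1−x).
Setting these equal: −3x + 9 = 5x + 3, so x = 3/4.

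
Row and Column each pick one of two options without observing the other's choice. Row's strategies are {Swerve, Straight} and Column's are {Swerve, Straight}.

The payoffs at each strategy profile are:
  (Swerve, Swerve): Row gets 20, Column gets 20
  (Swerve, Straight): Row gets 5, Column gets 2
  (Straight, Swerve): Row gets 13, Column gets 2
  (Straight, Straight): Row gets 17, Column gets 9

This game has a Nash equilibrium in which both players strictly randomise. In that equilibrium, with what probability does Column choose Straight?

7/19

Let y be the probability that Column plays Swerve. In a completely mixed equilibrium, Row must be indifferent between Swerve and Straight.
Row's expected payoff from Swerve is 20y + 5(1−y); from Straight it is 13y + 17(1−y).
Setting these equal: 15y + 5 = −4y + 17, so y = 12/19.
Therefore Column plays Straight with probability 1 − 12/19 = 7/19.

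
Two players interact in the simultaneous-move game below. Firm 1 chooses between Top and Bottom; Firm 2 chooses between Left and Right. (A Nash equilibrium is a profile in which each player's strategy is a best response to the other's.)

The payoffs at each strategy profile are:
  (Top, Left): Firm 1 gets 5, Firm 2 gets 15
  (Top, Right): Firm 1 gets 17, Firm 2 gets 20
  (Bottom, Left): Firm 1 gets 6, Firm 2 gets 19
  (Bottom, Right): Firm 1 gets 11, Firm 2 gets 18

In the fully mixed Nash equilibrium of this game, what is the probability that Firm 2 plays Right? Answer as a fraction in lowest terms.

1/7

Let c be the probability that Firm 2 plays Left. In a completely mixed equilibrium, Firm 1 must be indifferent between Top and Bottom.
Firm 1's expected payoff from Top is 5c + 17(1−c); from Bottom it is 6c + 11(1−c).
Setting these equal: −12c + 17 = −5c + 11, so c = 6/7.
Therefore Firm 2 plays Right with probability 1 − 6/7 = 1/7.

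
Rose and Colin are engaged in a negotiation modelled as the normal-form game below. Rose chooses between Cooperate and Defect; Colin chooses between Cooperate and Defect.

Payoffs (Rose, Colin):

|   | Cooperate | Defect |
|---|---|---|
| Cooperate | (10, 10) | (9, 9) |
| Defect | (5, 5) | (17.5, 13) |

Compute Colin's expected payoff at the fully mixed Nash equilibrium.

85/9

First find x, the probability Rose plays Cooperate, from Colin's indifference between Cooperate and Defect: 10x + 5(1−x) = 9x + 13(1−x), giving x = 8/9.
Since Colin is indifferent in equilibrium, Colin's expected payoff equals the payoff from either column against (8/9, 1/9). Using Cooperate: 10(8/9) + 5(1/9) = 85/9.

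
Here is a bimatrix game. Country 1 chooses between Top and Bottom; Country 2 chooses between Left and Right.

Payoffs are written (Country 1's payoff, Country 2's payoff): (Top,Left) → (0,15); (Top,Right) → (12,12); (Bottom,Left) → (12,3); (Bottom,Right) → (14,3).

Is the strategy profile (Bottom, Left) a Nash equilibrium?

At (Bottom, Left), Country 1 earns 12; switching to Top would give 0, so Country 1 has no profitable deviation.
Country 2 earns 3; switching to Right would give 3, so Country 2 has no profitable deviation.
Neither player can gain by a unilateral deviation, so this profile is a Nash equilibrium.

Yes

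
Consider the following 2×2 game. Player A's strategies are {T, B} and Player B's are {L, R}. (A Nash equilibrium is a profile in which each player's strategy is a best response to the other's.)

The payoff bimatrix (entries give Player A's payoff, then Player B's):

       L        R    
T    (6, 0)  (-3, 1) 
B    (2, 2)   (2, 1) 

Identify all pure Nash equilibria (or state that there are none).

none

(T, L): Player B prefers R (1 > 0) — not an equilibrium.
(T, R): Player A prefers B (2 > -3) — not an equilibrium.
(B, L): Player A prefers T (6 > 2) — not an equilibrium.
(B, R): Player B prefers L (2 > 1) — not an equilibrium.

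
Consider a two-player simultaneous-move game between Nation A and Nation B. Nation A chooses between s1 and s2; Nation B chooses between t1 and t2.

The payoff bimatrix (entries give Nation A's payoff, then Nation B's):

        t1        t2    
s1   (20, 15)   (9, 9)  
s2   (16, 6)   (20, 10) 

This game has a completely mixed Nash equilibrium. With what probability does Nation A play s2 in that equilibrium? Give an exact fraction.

3/5

Let x be the probability that Nation A plays s1. In a completely mixed equilibrium, Nation B must be indifferent between t1 and t2.
Nation B's expected payoff from t1 is 15x + 6(1−x); from t2 it is 9x + 10(1−x).
Setting these equal: 9x + 6 = −x + 10, so x = 2/5.
Therefore Nation A plays s2 with probability 1 − 2/5 = 3/5.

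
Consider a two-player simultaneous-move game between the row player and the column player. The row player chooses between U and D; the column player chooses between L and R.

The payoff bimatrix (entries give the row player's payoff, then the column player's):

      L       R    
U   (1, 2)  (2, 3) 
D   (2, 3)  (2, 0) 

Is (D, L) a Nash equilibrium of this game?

At (D, L), the row player earns 2; switching to U would give 1, so the row player has no profitable deviation.
The column player earns 3; switching to R would give 0, so the column player has no profitable deviation.
Neither player can gain by a unilateral deviation, so this profile is a Nash equilibrium.

Yes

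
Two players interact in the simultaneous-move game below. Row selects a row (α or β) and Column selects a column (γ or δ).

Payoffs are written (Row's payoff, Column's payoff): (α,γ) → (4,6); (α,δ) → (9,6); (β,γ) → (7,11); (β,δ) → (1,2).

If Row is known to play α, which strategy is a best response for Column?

either — both γ and δ are best responses

Against α, Column earns 6 from γ and 6 from δ.
So either strategy is a best response.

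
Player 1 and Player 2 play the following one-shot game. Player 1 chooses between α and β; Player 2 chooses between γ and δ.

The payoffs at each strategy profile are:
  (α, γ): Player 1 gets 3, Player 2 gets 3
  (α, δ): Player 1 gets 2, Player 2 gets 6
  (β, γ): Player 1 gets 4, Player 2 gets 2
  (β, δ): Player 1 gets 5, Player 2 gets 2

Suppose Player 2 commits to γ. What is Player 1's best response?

Against γ, Player 1 earns 3 from α and 4 from β.
So β is the best response.

β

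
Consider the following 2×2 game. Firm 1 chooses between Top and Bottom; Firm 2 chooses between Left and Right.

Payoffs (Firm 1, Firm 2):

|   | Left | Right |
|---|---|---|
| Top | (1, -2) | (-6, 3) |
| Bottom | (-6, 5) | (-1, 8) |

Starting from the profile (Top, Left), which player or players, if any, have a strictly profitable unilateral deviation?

Firm 2

Firm 1 at (Top, Left) earns 1; deviating to Bottom yields -6 — not better.
Firm 2 earns -2; deviating to Right yields 3 — a strict improvement.
Only Firm 2 has a strictly profitable deviation.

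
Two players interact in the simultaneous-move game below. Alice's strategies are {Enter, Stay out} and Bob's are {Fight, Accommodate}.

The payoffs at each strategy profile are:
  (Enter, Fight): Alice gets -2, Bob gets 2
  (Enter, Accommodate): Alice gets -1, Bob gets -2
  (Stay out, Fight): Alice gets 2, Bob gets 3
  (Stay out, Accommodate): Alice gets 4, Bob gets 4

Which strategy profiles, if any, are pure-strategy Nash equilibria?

(Enter, Fight): Alice prefers Stay out (2 > -2) — not an equilibrium.
(Enter, Accommodate): Alice prefers Stay out (4 > -1); Bob prefers Fight (2 > -2) — not an equilibrium.
(Stay out, Fight): Bob prefers Accommodate (4 > 3) — not an equilibrium.
(Stay out, Accommodate): Alice gets 4 ≥ -1 from Enter, and Bob gets 4 ≥ 3 from Fight — Nash equilibrium.

(Stay out, Accommodate)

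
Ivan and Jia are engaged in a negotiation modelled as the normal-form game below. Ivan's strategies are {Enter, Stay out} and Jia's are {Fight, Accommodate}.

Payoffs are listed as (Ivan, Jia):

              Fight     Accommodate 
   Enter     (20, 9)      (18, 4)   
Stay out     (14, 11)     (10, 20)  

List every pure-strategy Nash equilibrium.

(Enter, Fight)

(Enter, Fight): Ivan gets 20 ≥ 14 from Stay out, and Jia gets 9 ≥ 4 from Accommodate — Nash equilibrium.
(Enter, Accommodate): Jia prefers Fight (9 > 4) — not an equilibrium.
(Stay out, Fight): Ivan prefers Enter (20 > 14); Jia prefers Accommodate (20 > 11) — not an equilibrium.
(Stay out, Accommodate): Ivan prefers Enter (18 > 10) — not an equilibrium.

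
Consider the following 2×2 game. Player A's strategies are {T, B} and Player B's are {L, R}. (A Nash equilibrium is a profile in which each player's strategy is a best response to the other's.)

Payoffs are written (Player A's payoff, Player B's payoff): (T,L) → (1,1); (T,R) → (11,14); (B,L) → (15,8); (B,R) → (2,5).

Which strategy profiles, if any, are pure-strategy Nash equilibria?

(T, L): Player A prefers B (15 > 1); Player B prefers R (14 > 1) — not an equilibrium.
(T, R): Player A gets 11 ≥ 2 from B, and Player B gets 14 ≥ 1 from L — Nash equilibrium.
(B, L): Player A gets 15 ≥ 1 from T, and Player B gets 8 ≥ 5 from R — Nash equilibrium.
(B, R): Player A prefers T (11 > 2); Player B prefers L (8 > 5) — not an equilibrium.

(T, R) and (B, L)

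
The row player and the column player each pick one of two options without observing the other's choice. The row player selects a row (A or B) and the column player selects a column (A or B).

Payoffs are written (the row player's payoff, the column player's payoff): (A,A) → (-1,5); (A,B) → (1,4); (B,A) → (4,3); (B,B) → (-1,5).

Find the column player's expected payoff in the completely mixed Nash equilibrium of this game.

13/3

First find p, the probability the row player plays A, from the column player's indifference between A and B: 5p + 3(1−p) = 4p + 5(1−p), giving p = 2/3.
Since the column player is indifferent in equilibrium, the column player's expected payoff equals the payoff from either column against (2/3, 1/3). Using A: 5(2/3) + 3(1/3) = 13/3.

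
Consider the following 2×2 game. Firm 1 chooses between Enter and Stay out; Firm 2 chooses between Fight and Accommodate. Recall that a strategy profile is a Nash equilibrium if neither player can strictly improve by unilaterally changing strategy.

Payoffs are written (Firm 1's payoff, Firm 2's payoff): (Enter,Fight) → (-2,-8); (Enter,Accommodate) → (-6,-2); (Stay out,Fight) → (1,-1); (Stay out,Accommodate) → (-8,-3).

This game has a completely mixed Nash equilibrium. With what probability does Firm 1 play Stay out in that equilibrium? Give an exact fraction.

3/4

Let r be the probability that Firm 1 plays Enter. In a completely mixed equilibrium, Firm 2 must be indifferent between Fight and Accommodate.
Firm 2's expected payoff from Fight is −8r − (1−r); from Accommodate it is −2r − 3(1−r).
Setting these equal: −7r − 1 = r − 3, so r = 1/4.
Therefore Firm 1 plays Stay out with probability 1 − 1/4 = 3/4.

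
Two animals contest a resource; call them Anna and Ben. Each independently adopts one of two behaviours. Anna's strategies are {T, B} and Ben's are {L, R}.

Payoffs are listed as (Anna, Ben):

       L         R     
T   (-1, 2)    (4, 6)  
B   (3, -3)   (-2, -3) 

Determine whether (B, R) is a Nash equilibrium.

No

At (B, R), Anna earns -2; switching to T would give 4, so Anna would deviate.
Ben earns -3; switching to L would give -3, so Ben has no profitable deviation.
Since at least one player can profitably deviate, this is not a Nash equilibrium.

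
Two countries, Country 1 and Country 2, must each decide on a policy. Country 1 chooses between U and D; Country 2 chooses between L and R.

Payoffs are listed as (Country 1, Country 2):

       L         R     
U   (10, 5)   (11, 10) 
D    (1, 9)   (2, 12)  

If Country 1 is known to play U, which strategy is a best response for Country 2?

R

Against U, Country 2 earns 5 from L and 10 from R.
So R is the best response.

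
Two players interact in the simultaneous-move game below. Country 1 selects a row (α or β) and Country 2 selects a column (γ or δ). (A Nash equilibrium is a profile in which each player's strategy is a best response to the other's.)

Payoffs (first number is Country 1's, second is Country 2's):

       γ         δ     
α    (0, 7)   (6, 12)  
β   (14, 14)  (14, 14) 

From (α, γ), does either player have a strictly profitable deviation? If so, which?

Country 1 at (α, γ) earns 0; deviating to β yields 14 — a strict improvement.
Country 2 earns 7; deviating to δ yields 12 — a strict improvement.
Both Country 1 and Country 2 have strictly profitable deviations.

Both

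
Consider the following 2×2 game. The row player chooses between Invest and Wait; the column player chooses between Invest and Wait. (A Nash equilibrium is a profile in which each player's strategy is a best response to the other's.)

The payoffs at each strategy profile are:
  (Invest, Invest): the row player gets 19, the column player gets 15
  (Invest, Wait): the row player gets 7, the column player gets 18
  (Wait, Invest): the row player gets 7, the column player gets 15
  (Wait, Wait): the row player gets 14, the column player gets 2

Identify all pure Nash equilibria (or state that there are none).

(Invest, Invest): the column player prefers Wait (18 > 15) — not an equilibrium.
(Invest, Wait): the row player prefers Wait (14 > 7) — not an equilibrium.
(Wait, Invest): the row player prefers Invest (19 > 7) — not an equilibrium.
(Wait, Wait): the column player prefers Invest (15 > 2) — not an equilibrium.

none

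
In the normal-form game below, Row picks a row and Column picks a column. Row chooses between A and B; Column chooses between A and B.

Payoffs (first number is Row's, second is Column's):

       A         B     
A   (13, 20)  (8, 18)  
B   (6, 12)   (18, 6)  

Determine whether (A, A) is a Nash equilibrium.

At (A, A), Row earns 13; switching to B would give 6, so Row has no profitable deviation.
Column earns 20; switching to B would give 18, so Column has no profitable deviation.
Neither player can gain by a unilateral deviation, so this profile is a Nash equilibrium.

Yes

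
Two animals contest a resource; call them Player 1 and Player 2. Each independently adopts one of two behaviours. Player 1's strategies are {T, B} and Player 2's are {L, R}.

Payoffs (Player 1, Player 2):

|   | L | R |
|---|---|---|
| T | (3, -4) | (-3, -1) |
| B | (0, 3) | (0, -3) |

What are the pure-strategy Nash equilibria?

none

(T, L): Player 2 prefers R (-1 > -4) — not an equilibrium.
(T, R): Player 1 prefers B (0 > -3) — not an equilibrium.
(B, L): Player 1 prefers T (3 > 0) — not an equilibrium.
(B, R): Player 2 prefers L (3 > -3) — not an equilibrium.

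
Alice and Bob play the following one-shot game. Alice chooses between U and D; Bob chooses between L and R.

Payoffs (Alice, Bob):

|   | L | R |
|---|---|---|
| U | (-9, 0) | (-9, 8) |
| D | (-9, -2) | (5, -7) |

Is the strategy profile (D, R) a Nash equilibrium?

No

At (D, R), Alice earns 5; switching to U would give -9, so Alice has no profitable deviation.
Bob earns -7; switching to L would give -2, so Bob would deviate.
Since at least one player can profitably deviate, this is not a Nash equilibrium.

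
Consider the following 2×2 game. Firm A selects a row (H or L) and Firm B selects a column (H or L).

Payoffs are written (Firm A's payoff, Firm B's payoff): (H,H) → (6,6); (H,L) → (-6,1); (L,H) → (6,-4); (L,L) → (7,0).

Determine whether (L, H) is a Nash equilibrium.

No

At (L, H), Firm A earns 6; switching to H would give 6, so Firm A has no profitable deviation.
Firm B earns -4; switching to L would give 0, so Firm B would deviate.
Since at least one player can profitably deviate, this is not a Nash equilibrium.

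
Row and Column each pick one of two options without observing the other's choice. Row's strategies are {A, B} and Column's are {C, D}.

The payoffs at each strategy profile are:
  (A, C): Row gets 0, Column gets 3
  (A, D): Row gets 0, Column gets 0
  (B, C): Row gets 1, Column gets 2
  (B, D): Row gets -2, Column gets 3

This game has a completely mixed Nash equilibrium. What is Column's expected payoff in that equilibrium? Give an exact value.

First find p, the probability Row plays A, from Column's indifference between C and D: 3p + 2(1−p) = 3(1−p), giving p = 1/4.
Since Column is indifferent in equilibrium, Column's expected payoff equals the payoff from either column against (1/4, 3/4). Using C: 3(1/4) + 2(3/4) = 9/4.

9/4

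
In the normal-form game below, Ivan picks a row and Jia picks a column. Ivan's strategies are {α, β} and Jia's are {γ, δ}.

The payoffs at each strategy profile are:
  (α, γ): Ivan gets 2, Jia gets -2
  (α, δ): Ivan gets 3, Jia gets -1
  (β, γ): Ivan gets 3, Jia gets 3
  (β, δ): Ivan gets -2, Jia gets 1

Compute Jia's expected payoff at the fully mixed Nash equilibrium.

-1/3

First find p, the probability Ivan plays α, from Jia's indifference between γ and δ: −2p + 3(1−p) = −p + (1−p), giving p = 2/3.
Since Jia is indifferent in equilibrium, Jia's expected payoff equals the payoff from either column against (2/3, 1/3). Using γ: −2(2/3) + 3(1/3) = -1/3.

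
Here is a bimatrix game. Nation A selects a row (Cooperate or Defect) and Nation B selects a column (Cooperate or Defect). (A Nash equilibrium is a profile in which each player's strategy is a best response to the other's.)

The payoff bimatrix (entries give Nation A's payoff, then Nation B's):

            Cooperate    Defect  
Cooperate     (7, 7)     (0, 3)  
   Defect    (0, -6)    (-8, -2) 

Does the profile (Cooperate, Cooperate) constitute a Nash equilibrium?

At (Cooperate, Cooperate), Nation A earns 7; switching to Defect would give 0, so Nation A has no profitable deviation.
Nation B earns 7; switching to Defect would give 3, so Nation B has no profitable deviation.
Neither player can gain by a unilateral deviation, so this profile is a Nash equilibrium.

Yes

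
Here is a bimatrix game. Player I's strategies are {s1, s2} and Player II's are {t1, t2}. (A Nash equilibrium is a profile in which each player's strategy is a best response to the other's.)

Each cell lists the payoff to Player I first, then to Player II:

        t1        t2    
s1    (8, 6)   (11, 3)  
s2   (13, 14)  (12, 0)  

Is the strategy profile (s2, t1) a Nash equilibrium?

At (s2, t1), Player I earns 13; switching to s1 would give 8, so Player I has no profitable deviation.
Player II earns 14; switching to t2 would give 0, so Player II has no profitable deviation.
Neither player can gain by a unilateral deviation, so this profile is a Nash equilibrium.

Yes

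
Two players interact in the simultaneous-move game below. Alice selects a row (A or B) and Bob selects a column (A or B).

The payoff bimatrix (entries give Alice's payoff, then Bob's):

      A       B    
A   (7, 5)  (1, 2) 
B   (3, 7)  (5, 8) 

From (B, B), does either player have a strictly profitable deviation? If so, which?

Alice at (B, B) earns 5; deviating to A yields 1 — not better.
Bob earns 8; deviating to A yields 7 — not better.
Neither player can strictly improve; the profile is a Nash equilibrium.

Neither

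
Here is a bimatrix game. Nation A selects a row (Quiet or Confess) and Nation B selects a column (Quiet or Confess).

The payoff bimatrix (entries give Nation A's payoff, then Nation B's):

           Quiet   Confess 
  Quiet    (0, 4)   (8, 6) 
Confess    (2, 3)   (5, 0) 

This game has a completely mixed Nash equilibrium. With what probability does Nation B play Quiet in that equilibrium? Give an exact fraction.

Let q be the probability that Nation B plays Quiet. In a completely mixed equilibrium, Nation A must be indifferent between Quiet and Confess.
Nation A's expected payoff from Quiet is 8(1−q); from Confess it is 2q + 5(1−q).
Setting these equal: −8q + 8 = −3q + 5, so q = 3/5.

3/5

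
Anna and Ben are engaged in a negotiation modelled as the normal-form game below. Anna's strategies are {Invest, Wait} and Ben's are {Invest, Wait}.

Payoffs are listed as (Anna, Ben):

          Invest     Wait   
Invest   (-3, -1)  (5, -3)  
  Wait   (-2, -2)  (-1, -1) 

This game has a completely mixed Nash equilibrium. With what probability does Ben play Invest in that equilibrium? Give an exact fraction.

6/7

Let c be the probability that Ben plays Invest. In a completely mixed equilibrium, Anna must be indifferent between Invest and Wait.
Anna's expected payoff from Invest is −3c + 5(1−c); from Wait it is −2c − (1−c).
Setting these equal: −8c + 5 = −c − 1, so c = 6/7.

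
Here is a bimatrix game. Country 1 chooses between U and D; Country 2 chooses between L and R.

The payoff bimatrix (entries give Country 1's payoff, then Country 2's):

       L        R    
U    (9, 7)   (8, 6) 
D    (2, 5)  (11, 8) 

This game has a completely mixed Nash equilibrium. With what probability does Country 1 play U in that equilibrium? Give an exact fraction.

3/4

Let p be the probability that Country 1 plays U. In a completely mixed equilibrium, Country 2 must be indifferent between L and R.
Country 2's expected payoff from L is 7p + 5(1−p); from R it is 6p + 8(1−p).
Setting these equal: 2p + 5 = −2p + 8, so p = 3/4.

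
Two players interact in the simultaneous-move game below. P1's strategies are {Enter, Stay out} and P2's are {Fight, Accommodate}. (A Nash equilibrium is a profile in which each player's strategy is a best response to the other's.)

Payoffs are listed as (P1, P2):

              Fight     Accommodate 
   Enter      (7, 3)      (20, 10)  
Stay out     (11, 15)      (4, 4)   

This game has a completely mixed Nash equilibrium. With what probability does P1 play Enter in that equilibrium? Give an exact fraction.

Let r be the probability that P1 plays Enter. In a completely mixed equilibrium, P2 must be indifferent between Fight and Accommodate.
P2's expected payoff from Fight is 3r + 15(1−r); from Accommodate it is 10r + 4(1−r).
Setting these equal: −12r + 15 = 6r + 4, so r = 11/18.

11/18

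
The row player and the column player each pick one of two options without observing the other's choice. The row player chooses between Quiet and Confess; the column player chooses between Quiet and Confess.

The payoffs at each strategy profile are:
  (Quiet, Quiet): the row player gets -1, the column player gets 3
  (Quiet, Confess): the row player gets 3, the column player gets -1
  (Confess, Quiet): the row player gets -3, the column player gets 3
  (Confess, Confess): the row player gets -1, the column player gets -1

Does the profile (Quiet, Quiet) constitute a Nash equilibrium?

Yes

At (Quiet, Quiet), the row player earns -1; switching to Confess would give -3, so the row player has no profitable deviation.
The column player earns 3; switching to Confess would give -1, so the column player has no profitable deviation.
Neither player can gain by a unilateral deviation, so this profile is a Nash equilibrium.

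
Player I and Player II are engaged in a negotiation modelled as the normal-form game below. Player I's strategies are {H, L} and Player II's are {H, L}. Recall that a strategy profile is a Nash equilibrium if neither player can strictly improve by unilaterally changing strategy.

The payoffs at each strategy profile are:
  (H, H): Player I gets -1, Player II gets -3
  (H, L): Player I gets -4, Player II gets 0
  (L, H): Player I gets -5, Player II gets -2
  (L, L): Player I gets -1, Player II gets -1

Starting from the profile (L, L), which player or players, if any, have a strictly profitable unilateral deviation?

Player I at (L, L) earns -1; deviating to H yields -4 — not better.
Player II earns -1; deviating to H yields -2 — not better.
Neither player can strictly improve; the profile is a Nash equilibrium.

Neither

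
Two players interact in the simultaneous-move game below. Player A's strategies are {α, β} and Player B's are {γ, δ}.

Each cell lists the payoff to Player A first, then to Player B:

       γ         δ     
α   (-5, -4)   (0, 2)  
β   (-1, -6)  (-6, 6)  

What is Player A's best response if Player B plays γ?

Against γ, Player A earns -5 from α and -1 from β.
So β is the best response.

β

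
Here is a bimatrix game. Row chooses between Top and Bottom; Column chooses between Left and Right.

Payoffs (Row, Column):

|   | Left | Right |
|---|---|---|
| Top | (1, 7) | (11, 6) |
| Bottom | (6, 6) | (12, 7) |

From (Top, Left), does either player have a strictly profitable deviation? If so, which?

Row at (Top, Left) earns 1; deviating to Bottom yields 6 — a strict improvement.
Column earns 7; deviating to Right yields 6 — not better.
Only Row has a strictly profitable deviation.

Row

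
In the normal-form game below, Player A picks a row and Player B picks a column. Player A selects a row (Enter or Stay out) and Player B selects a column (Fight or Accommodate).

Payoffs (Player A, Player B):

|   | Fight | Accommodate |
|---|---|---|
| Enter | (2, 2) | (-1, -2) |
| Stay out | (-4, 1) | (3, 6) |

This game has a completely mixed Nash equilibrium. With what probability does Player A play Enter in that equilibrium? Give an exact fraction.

5/9

Let r be the probability that Player A plays Enter. In a completely mixed equilibrium, Player B must be indifferent between Fight and Accommodate.
Player B's expected payoff from Fight is 2r + (1−r); from Accommodate it is −2r + 6(1−r).
Setting these equal: r + 1 = −8r + 6, so r = 5/9.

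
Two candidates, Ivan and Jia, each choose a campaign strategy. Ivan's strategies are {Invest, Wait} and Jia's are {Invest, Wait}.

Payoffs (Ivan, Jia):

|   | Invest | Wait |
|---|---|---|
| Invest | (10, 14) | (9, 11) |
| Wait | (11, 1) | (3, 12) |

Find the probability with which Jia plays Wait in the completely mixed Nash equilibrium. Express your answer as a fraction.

1/7

Let y be the probability that Jia plays Invest. In a completely mixed equilibrium, Ivan must be indifferent between Invest and Wait.
Ivan's expected payoff from Invest is 10y + 9(1−y); from Wait it is 11y + 3(1−y).
Setting these equal: y + 9 = 8y + 3, so y = 6/7.
Therefore Jia plays Wait with probability 1 − 6/7 = 1/7.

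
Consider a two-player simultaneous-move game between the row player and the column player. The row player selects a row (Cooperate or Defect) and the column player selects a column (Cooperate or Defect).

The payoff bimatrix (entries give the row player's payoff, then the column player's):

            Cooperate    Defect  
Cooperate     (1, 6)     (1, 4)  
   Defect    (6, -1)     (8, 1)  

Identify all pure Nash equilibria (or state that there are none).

(Cooperate, Cooperate): the row player prefers Defect (6 > 1) — not an equilibrium.
(Cooperate, Defect): the row player prefers Defect (8 > 1); the column player prefers Cooperate (6 > 4) — not an equilibrium.
(Defect, Cooperate): the column player prefers Defect (1 > -1) — not an equilibrium.
(Defect, Defect): the row player gets 8 ≥ 1 from Cooperate, and the column player gets 1 ≥ -1 from Cooperate — Nash equilibrium.

(Defect, Defect)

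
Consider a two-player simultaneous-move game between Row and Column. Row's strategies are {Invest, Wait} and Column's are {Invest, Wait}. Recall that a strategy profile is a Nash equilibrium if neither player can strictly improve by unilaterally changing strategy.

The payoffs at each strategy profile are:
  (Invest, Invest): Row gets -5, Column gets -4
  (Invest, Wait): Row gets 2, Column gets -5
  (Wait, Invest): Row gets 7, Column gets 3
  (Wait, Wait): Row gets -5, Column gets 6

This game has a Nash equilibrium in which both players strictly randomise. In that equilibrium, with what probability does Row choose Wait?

Let r be the probability that Row plays Invest. In a completely mixed equilibrium, Column must be indifferent between Invest and Wait.
Column's expected payoff from Invest is −4r + 3(1−r); from Wait it is −5r + 6(1−r).
Setting these equal: −7r + 3 = −11r + 6, so r = 3/4.
Therefore Row plays Wait with probability 1 − 3/4 = 1/4.

1/4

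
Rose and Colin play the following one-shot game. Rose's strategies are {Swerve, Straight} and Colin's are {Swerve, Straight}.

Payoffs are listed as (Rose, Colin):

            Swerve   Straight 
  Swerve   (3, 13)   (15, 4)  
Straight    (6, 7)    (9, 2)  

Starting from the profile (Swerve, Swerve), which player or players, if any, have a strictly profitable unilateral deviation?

Rose

Rose at (Swerve, Swerve) earns 3; deviating to Straight yields 6 — a strict improvement.
Colin earns 13; deviating to Straight yields 4 — not better.
Only Rose has a strictly profitable deviation.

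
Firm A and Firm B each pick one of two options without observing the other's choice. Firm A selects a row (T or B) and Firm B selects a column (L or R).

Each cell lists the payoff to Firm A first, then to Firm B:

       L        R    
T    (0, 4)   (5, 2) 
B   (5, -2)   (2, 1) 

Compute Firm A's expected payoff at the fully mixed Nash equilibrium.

25/8

First find q, the probability Firm B plays L, from Firm A's indifference between T and B: 5(1−q) = 5q + 2(1−q), giving q = 3/8.
Since Firm A is indifferent in equilibrium, Firm A's expected payoff equals the payoff from either row against (3/8, 5/8). Using T: 5(5/8) = 25/8.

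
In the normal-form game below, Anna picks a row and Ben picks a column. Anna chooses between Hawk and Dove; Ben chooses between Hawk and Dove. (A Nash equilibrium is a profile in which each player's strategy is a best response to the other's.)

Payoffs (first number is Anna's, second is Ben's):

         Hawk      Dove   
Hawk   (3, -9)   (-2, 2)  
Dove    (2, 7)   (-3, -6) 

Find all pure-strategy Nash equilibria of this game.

(Hawk, Dove)

(Hawk, Hawk): Ben prefers Dove (2 > -9) — not an equilibrium.
(Hawk, Dove): Anna gets -2 ≥ -3 from Dove, and Ben gets 2 ≥ -9 from Hawk — Nash equilibrium.
(Dove, Hawk): Anna prefers Hawk (3 > 2) — not an equilibrium.
(Dove, Dove): Anna prefers Hawk (-2 > -3); Ben prefers Hawk (7 > -6) — not an equilibrium.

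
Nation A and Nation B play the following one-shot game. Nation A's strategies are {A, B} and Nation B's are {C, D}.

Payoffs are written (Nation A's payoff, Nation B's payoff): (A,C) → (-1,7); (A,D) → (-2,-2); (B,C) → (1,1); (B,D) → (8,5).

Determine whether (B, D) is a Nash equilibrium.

Yes

At (B, D), Nation A earns 8; switching to A would give -2, so Nation A has no profitable deviation.
Nation B earns 5; switching to C would give 1, so Nation B has no profitable deviation.
Neither player can gain by a unilateral deviation, so this profile is a Nash equilibrium.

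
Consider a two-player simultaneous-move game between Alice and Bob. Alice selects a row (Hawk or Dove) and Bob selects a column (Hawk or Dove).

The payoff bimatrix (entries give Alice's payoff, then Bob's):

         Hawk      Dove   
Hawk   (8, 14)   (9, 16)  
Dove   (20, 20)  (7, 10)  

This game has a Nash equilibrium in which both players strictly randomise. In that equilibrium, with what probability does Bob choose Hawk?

Let c be the probability that Bob plays Hawk. In a completely mixed equilibrium, Alice must be indifferent between Hawk and Dove.
Alice's expected payoff from Hawk is 8c + 9(1−c); from Dove it is 20c + 7(1−c).
Setting these equal: −c + 9 = 13c + 7, so c = 1/7.

1/7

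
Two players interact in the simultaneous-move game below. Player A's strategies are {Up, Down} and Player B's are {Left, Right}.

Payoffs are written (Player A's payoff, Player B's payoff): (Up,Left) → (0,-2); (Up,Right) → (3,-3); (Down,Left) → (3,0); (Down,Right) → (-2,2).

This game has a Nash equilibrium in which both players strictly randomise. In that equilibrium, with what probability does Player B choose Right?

Let c be the probability that Player B plays Left. In a completely mixed equilibrium, Player A must be indifferent between Up and Down.
Player A's expected payoff from Up is 3(1−c); from Down it is 3c − 2(1−c).
Setting these equal: −3c + 3 = 5c − 2, so c = 5/8.
Therefore Player B plays Right with probability 1 − 5/8 = 3/8.

3/8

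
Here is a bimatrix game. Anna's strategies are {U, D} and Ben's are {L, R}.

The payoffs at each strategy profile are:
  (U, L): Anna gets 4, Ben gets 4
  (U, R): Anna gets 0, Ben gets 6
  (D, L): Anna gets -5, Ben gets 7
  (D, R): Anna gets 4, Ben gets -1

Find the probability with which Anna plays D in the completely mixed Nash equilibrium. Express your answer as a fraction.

1/5

Let x be the probability that Anna plays U. In a completely mixed equilibrium, Ben must be indifferent between L and R.
Ben's expected payoff from L is 4x + 7(1−x); from R it is 6x − (1−x).
Setting these equal: −3x + 7 = 7x − 1, so x = 4/5.
Therefore Anna plays D with probability 1 − 4/5 = 1/5.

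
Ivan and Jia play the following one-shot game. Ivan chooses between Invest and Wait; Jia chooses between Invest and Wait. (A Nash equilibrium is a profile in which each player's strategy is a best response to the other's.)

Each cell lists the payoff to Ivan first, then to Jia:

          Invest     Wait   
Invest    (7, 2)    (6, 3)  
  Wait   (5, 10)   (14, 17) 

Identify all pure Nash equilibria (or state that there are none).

(Invest, Invest): Jia prefers Wait (3 > 2) — not an equilibrium.
(Invest, Wait): Ivan prefers Wait (14 > 6) — not an equilibrium.
(Wait, Invest): Ivan prefers Invest (7 > 5); Jia prefers Wait (17 > 10) — not an equilibrium.
(Wait, Wait): Ivan gets 14 ≥ 6 from Invest, and Jia gets 17 ≥ 10 from Invest — Nash equilibrium.

(Wait, Wait)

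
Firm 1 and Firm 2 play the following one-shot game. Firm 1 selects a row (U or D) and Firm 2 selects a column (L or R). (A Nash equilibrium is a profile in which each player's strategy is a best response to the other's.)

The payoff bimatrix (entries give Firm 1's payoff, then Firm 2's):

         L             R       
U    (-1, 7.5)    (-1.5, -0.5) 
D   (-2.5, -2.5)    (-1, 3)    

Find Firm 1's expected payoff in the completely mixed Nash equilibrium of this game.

First find q, the probability Firm 2 plays L, from Firm 1's indifference between U and D: −q − 1.5(1−q) = −2.5q − (1−q), giving q = 1/4.
Since Firm 1 is indifferent in equilibrium, Firm 1's expected payoff equals the payoff from either row against (1/4, 3/4). Using U: −(1/4) − 1.5(3/4) = -11/8.

-11/8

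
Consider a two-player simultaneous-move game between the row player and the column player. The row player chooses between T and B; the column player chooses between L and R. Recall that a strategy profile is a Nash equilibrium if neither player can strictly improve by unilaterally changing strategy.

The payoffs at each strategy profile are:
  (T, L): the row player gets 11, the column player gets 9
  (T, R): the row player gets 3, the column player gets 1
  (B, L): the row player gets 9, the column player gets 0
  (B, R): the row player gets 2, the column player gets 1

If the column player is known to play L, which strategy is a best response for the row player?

Against L, the row player earns 11 from T and 9 from B.
So T is the best response.

T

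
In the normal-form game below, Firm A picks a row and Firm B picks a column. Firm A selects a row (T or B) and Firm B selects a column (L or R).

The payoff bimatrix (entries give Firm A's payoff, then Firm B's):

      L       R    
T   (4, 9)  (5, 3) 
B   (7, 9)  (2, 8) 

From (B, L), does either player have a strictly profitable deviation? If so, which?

Firm A at (B, L) earns 7; deviating to T yields 4 — not better.
Firm B earns 9; deviating to R yields 8 — not better.
Neither player can strictly improve; the profile is a Nash equilibrium.

Neither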